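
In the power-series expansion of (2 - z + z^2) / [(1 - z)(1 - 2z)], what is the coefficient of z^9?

The denominator gives the recurrence a_n = 3a_(n−1) − 2a_(n−2) for n ≥ 3; the numerator fixes a_0 = 2, a_1 = 5, a_2 = 12.
Iterating: 2, 5, 12, 26, 54, 110, 222, 446, 894, 1790, so a_9 = 1790.

1790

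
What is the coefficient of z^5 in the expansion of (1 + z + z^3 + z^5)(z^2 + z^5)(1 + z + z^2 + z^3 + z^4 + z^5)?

4

(1 + z + z^3 + z^5) has coefficients 1,1,0,1,0,1 for degrees 0…5.
(z^2 + z^5) has coefficients 0,0,1,0,0,1 for degrees 0…5.
Finally multiplying by (1 + z + z^2 + z^3 + z^4 + z^5), the product of all factors after the first has coefficients 0,0,1,1,1,2 for degrees 0…5.
[z^5] = 1·2 + 1·1 + 1·1 + 1·0 = 4.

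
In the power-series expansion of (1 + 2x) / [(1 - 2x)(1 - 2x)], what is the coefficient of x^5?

The denominator gives the recurrence a_n = 4a_(n−1) − 4a_(n−2) for n ≥ 2; the numerator fixes a_0 = 1, a_1 = 6.
Iterating: 1, 6, 20, 56, 144, 352, so a_5 = 352.

352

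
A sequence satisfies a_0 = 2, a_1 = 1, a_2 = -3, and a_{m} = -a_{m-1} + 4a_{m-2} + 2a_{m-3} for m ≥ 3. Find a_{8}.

-681

The ordinary generating function has denominator 1 + x - 4x^2 - 2x^3.
Iterating the recurrence: a_0,…,a_{8} = 2, 1, -3, 11, -21, 59, -121, 315, -681.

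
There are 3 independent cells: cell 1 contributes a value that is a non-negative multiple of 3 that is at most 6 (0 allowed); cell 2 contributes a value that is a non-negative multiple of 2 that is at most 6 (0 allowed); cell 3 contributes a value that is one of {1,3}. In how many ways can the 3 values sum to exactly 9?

The generating function for the choices is (1 + t^3 + t^6)·(1 + t^2 + t^4 + t^6)·(t + t^3); the count is [t^9].
(1 + t^3 + t^6) has coefficients 1,0,0,1,0,0,1 for degrees 0…6.
(1 + t^2 + t^4 + t^6) has coefficients 1,0,1,0,1,0,1,0,0,0 for degrees 0…9.
Finally multiplying by (t + t^3), the product of all factors after the first has coefficients 0,1,0,2,0,2,0,2,0,1 for degrees 0…9.
[t^9] = 1·1 + 1·0 + 1·2 = 3.

3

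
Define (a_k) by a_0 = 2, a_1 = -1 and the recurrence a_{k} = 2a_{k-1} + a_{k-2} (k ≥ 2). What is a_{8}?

-70

The ordinary generating function has denominator 1 - 2y - y^2.
Iterating the recurrence: a_0,…,a_{8} = 2, -1, 0, -1, -2, -5, -12, -29, -70.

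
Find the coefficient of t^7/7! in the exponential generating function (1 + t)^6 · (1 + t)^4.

The EGF product rule gives c_7 = Σ_{k_1+k_2=7} C(7; k_1,k_2) · ∏ g_i(k_i), where (1+t)^6 gives the falling factorial (6)_k; (1+t)^4 gives the falling factorial (4)_k.
g_1(k) for k = 0…7: 1, 6, 30, 120, 360, 720, 720, 0.
g_2(k) for k = 0…7: 1, 4, 12, 24, 24, 0, 0, 0.
c_7 = Σ_k C(7,k)·g_1(k)·g_2(7−k) = 35·120·24 + 35·360·24 + 21·720·12 + 7·720·4 = 100800 + 302400 + 181440 + 20160 = 604800.

604800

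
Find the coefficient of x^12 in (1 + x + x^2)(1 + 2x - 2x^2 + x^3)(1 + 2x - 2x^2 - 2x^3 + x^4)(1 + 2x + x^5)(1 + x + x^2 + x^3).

-7

(1 + x + x^2) has coefficients 1,1,1 for degrees 0…2.
(1 + 2x - 2x^2 + x^3) has coefficients 1,2,-2,1,0,0,0,0,0,0,0,0,0 for degrees 0…12.
Multiplying by (1 + 2x - 2x^2 - 2x^3 + x^4) gives running coefficients 1,4,0,-9,3,4,-4,1,0,0,0,0,0 for degrees 0…12.
Multiplying by (1 + 2x + x^5) gives running coefficients 1,6,8,-9,-15,11,8,-7,-7,3,4,-4,1 for degrees 0…12.
Finally multiplying by (1 + x + x^2 + x^3), the product of all factors after the first has coefficients 1,7,15,6,-10,-5,-5,-3,5,-3,-7,-4,4 for degrees 0…12.
[x^12] = 1·4 + 1·(-4) + 1·(-7) = -7.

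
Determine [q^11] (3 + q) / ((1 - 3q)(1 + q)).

442867

The denominator gives the recurrence a_n = 2a_(n−1) + 3a_(n−2) for n ≥ 2; the numerator fixes a_0 = 3, a_1 = 7.
Iterating: 3, 7, 23, 67, 203, 607, 1823, 5467, 16403, 49207, 147623, 442867, so a_11 = 442867.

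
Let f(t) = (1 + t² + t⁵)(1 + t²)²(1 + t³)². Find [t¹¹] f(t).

(1 + t² + t⁵) has coefficients 1,0,1,0,0,1 for degrees 0…5.
(1 + t²)² has coefficients 1,0,2,0,1,0,0,0,0,0,0,0 for degrees 0…11.
Finally multiplying by (1 + t³)², the product of all factors after the first has coefficients 1,0,2,2,1,4,1,2,2,0,1,0 for degrees 0…11.
[t¹¹] = 1·0 + 1·0 + 1·1 = 1.

1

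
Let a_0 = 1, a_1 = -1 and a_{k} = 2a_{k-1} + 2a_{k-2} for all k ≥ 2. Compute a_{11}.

-4896

The ordinary generating function has denominator 1 - 2t - 2t^2.
Iterating the recurrence: a_0,…,a_{11} = 1, -1, 0, -2, -4, -12, -32, -88, -240, -656, -1792, -4896.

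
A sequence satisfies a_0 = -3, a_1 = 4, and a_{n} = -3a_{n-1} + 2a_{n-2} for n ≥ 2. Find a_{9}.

The ordinary generating function has denominator 1 + 3y - 2y^2.
Iterating the recurrence: a_0,…,a_{9} = -3, 4, -18, 62, -222, 790, -2814, 10022, -35694, 127126.

127126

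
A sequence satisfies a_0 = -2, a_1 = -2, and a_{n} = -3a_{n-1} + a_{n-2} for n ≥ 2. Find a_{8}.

The ordinary generating function has denominator 1 + 3t - t^2.
Iterating the recurrence: a_0,…,a_{8} = -2, -2, 4, -14, 46, -152, 502, -1658, 5476.

5476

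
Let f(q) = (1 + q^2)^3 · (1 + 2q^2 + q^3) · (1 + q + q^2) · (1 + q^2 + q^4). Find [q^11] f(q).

20

(1 + q^2)^3 has coefficients 1,0,3,0,3,0,1 for degrees 0…6.
(1 + 2q^2 + q^3) has coefficients 1,0,2,1,0,0,0,0,0,0,0,0 for degrees 0…11.
Multiplying by (1 + q + q^2) gives running coefficients 1,1,3,3,3,1,0,0,0,0,0,0 for degrees 0…11.
Finally multiplying by (1 + q^2 + q^4), the product of all factors after the first has coefficients 1,1,4,4,7,5,6,4,3,1,0,0 for degrees 0…11.
[q^11] = 1·0 + 3·1 + 3·4 + 1·5 = 20.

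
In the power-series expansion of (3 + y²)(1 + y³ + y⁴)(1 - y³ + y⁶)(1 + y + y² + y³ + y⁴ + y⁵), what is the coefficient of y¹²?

(3 + y²) has coefficients 3,0,1 for degrees 0…2.
(1 + y³ + y⁴) has coefficients 1,0,0,1,1,0,0,0,0,0,0,0,0 for degrees 0…12.
Multiplying by (1 - y³ + y⁶) gives running coefficients 1,0,0,0,1,0,0,-1,0,1,1,0,0 for degrees 0…12.
Finally multiplying by (1 + y + y² + y³ + y⁴ + y⁵), the product of all factors after the first has coefficients 1,1,1,1,2,2,1,0,0,1,1,1,1 for degrees 0…12.
[y¹²] = 3·1 + 1·1 = 4.

4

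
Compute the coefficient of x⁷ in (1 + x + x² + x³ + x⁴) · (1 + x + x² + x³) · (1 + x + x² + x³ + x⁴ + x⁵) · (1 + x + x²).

52

(1 + x + x² + x³ + x⁴) has coefficients 1,1,1,1,1 for degrees 0…4.
(1 + x + x² + x³) has coefficients 1,1,1,1,0,0,0,0 for degrees 0…7.
Multiplying by (1 + x + x² + x³ + x⁴ + x⁵) gives running coefficients 1,2,3,4,4,4,3,2 for degrees 0…7.
Finally multiplying by (1 + x + x²), the product of all factors after the first has coefficients 1,3,6,9,11,12,11,9 for degrees 0…7.
[x⁷] = 1·9 + 1·11 + 1·12 + 1·11 + 1·9 = 52.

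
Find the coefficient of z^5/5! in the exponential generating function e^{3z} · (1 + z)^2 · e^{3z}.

25056

The EGF product rule gives c_5 = Σ_{k_1+k_2+k_3=5} C(5; k_1,k_2,k_3) · ∏ g_i(k_i), where e^{3z} gives (3)^k; (1+z)^2 gives the falling factorial (2)_k; e^{3z} gives (3)^k.
g_1(k) for k = 0…5: 1, 3, 9, 27, 81, 243.
g_2(k) for k = 0…5: 1, 2, 2, 0, 0, 0.
g_3(k) for k = 0…5: 1, 3, 9, 27, 81, 243.
First combine the last two factors: h(k) = Σ_j C(k,j)·g_2(j)·g_3(k−j) for k = 0…5: 1, 5, 23, 99, 405, 1593.
c_5 = Σ_k C(5,k)·g_1(k)·h(5−k) = 1·1·1593 + 5·3·405 + 10·9·99 + 10·27·23 + 5·81·5 + 1·243·1 = 1593 + 6075 + 8910 + 6210 + 2025 + 243 = 25056.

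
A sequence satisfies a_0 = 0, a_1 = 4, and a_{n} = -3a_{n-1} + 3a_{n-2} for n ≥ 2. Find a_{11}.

The ordinary generating function has denominator 1 + 3y - 3y^2.
Iterating the recurrence: a_0,…,a_{11} = 0, 4, -12, 48, -180, 684, -2592, 9828, -37260, 141264, -535572, 2030508.

2030508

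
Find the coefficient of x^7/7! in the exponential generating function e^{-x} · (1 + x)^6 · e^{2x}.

37633

The EGF product rule gives c_7 = Σ_{k_1+k_2+k_3=7} C(7; k_1,k_2,k_3) · ∏ g_i(k_i), where e^{-x} gives (-1)^k; (1+x)^6 gives the falling factorial (6)_k; e^{2x} gives (2)^k.
g_1(k) for k = 0…7: 1, -1, 1, -1, 1, -1, 1, -1.
g_2(k) for k = 0…7: 1, 6, 30, 120, 360, 720, 720, 0.
g_3(k) for k = 0…7: 1, 2, 4, 8, 16, 32, 64, 128.
First combine the last two factors: h(k) = Σ_j C(k,j)·g_2(j)·g_3(k−j) for k = 0…7: 1, 8, 58, 380, 2248, 12032, 58576, 261536.
c_7 = Σ_k C(7,k)·g_1(k)·h(7−k) = 1·1·261536 + 7·(-1)·58576 + 21·1·12032 + 35·(-1)·2248 + 35·1·380 + 21·(-1)·58 + 7·1·8 + 1·(-1)·1 = 261536 − 410032 + 252672 − 78680 + 13300 − 1218 + 56 − 1 = 37633.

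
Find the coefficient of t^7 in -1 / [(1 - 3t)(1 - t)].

The denominator gives the recurrence a_n = 4a_(n−1) − 3a_(n−2) for n ≥ 2; the numerator fixes a_0 = -1, a_1 = -4.
Iterating: -1, -4, -13, -40, -121, -364, -1093, -3280, so a_7 = -3280.

-3280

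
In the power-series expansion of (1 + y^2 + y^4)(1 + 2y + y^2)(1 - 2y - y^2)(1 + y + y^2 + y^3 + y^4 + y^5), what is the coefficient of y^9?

-18

(1 + y^2 + y^4) has coefficients 1,0,1,0,1 for degrees 0…4.
(1 + 2y + y^2) has coefficients 1,2,1,0,0,0,0,0,0,0 for degrees 0…9.
Multiplying by (1 - 2y - y^2) gives running coefficients 1,0,-4,-4,-1,0,0,0,0,0 for degrees 0…9.
Finally multiplying by (1 + y + y^2 + y^3 + y^4 + y^5), the product of all factors after the first has coefficients 1,1,-3,-7,-8,-8,-9,-9,-5,-1 for degrees 0…9.
[y^9] = 1·(-1) + 1·(-9) + 1·(-8) = -18.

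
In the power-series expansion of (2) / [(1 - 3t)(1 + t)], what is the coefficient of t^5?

364

The denominator gives the recurrence a_n = 2a_(n−1) + 3a_(n−2) for n ≥ 2; the numerator fixes a_0 = 2, a_1 = 4.
Iterating: 2, 4, 14, 40, 122, 364, so a_5 = 364.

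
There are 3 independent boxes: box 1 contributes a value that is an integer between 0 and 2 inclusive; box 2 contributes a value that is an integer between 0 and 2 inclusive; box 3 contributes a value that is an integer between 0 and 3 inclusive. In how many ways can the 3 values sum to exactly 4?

The generating function for the choices is (1 + x + x²)·(1 + x + x²)·(1 + x + x² + x³); the count is [x⁴].
(1 + x + x²) has coefficients 1,1,1 for degrees 0…2.
(1 + x + x²) has coefficients 1,1,1,0,0 for degrees 0…4.
Finally multiplying by (1 + x + x² + x³), the product of all factors after the first has coefficients 1,2,3,3,2 for degrees 0…4.
[x⁴] = 1·2 + 1·3 + 1·3 = 8.

8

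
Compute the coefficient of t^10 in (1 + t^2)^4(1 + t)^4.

(1 + t^2)^4 has coefficients 1,0,4,0,6,0,4,0,1 for degrees 0…8.
(1 + t)^4 has coefficients 1,4,6,4,1,0,0,0,0,0,0 for degrees 0…10.
[t^10] = 1·0 + 4·0 + 6·0 + 4·1 + 1·6 = 10.

10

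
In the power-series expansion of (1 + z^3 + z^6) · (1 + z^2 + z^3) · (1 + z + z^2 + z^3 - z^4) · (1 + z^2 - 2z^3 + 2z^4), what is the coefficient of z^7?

9

(1 + z^3 + z^6) has coefficients 1,0,0,1,0,0,1 for degrees 0…6.
(1 + z^2 + z^3) has coefficients 1,0,1,1,0,0,0,0 for degrees 0…7.
Multiplying by (1 + z + z^2 + z^3 - z^4) gives running coefficients 1,1,2,3,1,2,0,-1 for degrees 0…7.
Finally multiplying by (1 + z^2 - 2z^3 + 2z^4), the product of all factors after the first has coefficients 1,1,3,2,3,3,-1,5 for degrees 0…7.
[z^7] = 1·5 + 1·3 + 1·1 = 9.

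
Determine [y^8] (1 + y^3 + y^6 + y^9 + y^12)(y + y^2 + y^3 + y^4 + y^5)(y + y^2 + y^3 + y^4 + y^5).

(1 + y^3 + y^6 + y^9 + y^12) has coefficients 1,0,0,1,0,0,1,0,0 for degrees 0…8.
(y + y^2 + y^3 + y^4 + y^5) has coefficients 0,1,1,1,1,1,0,0,0 for degrees 0…8.
Finally multiplying by (y + y^2 + y^3 + y^4 + y^5), the product of all factors after the first has coefficients 0,0,1,2,3,4,5,4,3 for degrees 0…8.
[y^8] = 1·3 + 1·4 + 1·1 = 8.

8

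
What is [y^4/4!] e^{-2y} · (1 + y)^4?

The EGF product rule gives c_4 = Σ_{k_1+k_2=4} C(4; k_1,k_2) · ∏ g_i(k_i), where e^{-2y} gives (-2)^k; (1+y)^4 gives the falling factorial (4)_k.
g_1(k) for k = 0…4: 1, -2, 4, -8, 16.
g_2(k) for k = 0…4: 1, 4, 12, 24, 24.
c_4 = Σ_k C(4,k)·g_1(k)·g_2(4−k) = 1·1·24 + 4·(-2)·24 + 6·4·12 + 4·(-8)·4 + 1·16·1 = 24 − 192 + 288 − 128 + 16 = 8.

8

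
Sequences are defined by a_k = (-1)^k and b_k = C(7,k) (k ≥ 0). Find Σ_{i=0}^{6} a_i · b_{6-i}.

1

The convolution is the t^6 coefficient of A(t)B(t).
Σ = 1·7 − 1·21 + 1·35 − 1·35 + 1·21 − 1·7 + 1·1 = 1.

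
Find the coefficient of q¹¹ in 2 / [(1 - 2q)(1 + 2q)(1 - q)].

2730

Partial fractions give a closed form: a_n = (2)·2^n + (2/3)·(-2)^n + (-2/3)·1^n.
At n = 11: a_11 = 2730.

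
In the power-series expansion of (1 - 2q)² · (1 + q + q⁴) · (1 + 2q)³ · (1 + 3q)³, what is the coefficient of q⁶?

-147

(1 - 2q)² has coefficients 1,-4,4 for degrees 0…2.
(1 + q + q⁴) has coefficients 1,1,0,0,1,0,0 for degrees 0…6.
Multiplying by (1 + 2q)³ gives running coefficients 1,7,18,20,9,6,12 for degrees 0…6.
Finally multiplying by (1 + 3q)³, the product of all factors after the first has coefficients 1,16,108,398,864,1113,849 for degrees 0…6.
[q⁶] = 1·849 − 4·1113 + 4·864 = -147.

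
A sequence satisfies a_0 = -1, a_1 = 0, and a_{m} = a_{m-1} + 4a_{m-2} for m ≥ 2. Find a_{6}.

The ordinary generating function has denominator 1 - x - 4x^2.
Iterating the recurrence: a_0,…,a_{6} = -1, 0, -4, -4, -20, -36, -116.

-116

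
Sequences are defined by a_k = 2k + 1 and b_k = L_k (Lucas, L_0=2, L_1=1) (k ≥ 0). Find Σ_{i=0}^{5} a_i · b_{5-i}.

104

The convolution is the t^5 coefficient of A(t)B(t).
Σ = 1·11 + 3·7 + 5·4 + 7·3 + 9·1 + 11·2 = 104.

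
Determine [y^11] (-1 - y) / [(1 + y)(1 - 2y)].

Partial fractions give a closed form: a_n = (-1)·2^n.
At n = 11: a_11 = -2048.

-2048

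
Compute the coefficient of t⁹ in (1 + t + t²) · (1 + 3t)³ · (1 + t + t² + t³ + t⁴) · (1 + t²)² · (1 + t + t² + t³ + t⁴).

(1 + t + t²) has coefficients 1,1,1 for degrees 0…2.
(1 + 3t)³ has coefficients 1,9,27,27,0,0,0,0,0,0 for degrees 0…9.
Multiplying by (1 + t + t² + t³ + t⁴) gives running coefficients 1,10,37,64,64,63,54,27,0,0 for degrees 0…9.
Multiplying by (1 + t²)² gives running coefficients 1,10,39,84,139,201,219,217,172,117 for degrees 0…9.
Finally multiplying by (1 + t + t² + t³ + t⁴), the product of all factors after the first has coefficients 1,11,50,134,273,473,682,860,948,926 for degrees 0…9.
[t⁹] = 1·926 + 1·948 + 1·860 = 2734.

2734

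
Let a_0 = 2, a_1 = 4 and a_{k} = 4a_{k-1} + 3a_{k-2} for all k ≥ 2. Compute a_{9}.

The ordinary generating function has denominator 1 - 4x - 3x^2.
Iterating the recurrence: a_0,…,a_{9} = 2, 4, 22, 100, 466, 2164, 10054, 46708, 216994, 1008100.

1008100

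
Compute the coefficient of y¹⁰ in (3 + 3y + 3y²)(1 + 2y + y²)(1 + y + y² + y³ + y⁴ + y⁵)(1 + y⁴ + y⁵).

(3 + 3y + 3y²) has coefficients 3,3,3 for degrees 0…2.
(1 + 2y + y²) has coefficients 1,2,1,0,0,0,0,0,0,0,0 for degrees 0…10.
Multiplying by (1 + y + y² + y³ + y⁴ + y⁵) gives running coefficients 1,3,4,4,4,4,3,1,0,0,0 for degrees 0…10.
Finally multiplying by (1 + y⁴ + y⁵), the product of all factors after the first has coefficients 1,3,4,4,5,8,10,9,8,8,7 for degrees 0…10.
[y¹⁰] = 3·7 + 3·8 + 3·8 = 69.

69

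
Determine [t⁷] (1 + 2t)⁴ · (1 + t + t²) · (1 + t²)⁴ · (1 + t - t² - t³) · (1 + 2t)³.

11158

(1 + 2t)⁴ has coefficients 1,8,24,32,16 for degrees 0…4.
(1 + t + t²) has coefficients 1,1,1,0,0,0,0,0 for degrees 0…7.
Multiplying by (1 + t²)⁴ gives running coefficients 1,1,5,4,10,6,10,4 for degrees 0…7.
Multiplying by (1 + t - t² - t³) gives running coefficients 1,2,5,7,8,7,2,-2 for degrees 0…7.
Finally multiplying by (1 + 2t)³, the product of all factors after the first has coefficients 1,8,29,69,126,179,196,158 for degrees 0…7.
[t⁷] = 1·158 + 8·196 + 24·179 + 32·126 + 16·69 = 11158.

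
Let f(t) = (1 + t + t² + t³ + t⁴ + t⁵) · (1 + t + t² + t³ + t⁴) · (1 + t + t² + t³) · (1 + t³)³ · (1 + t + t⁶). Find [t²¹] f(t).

55

(1 + t + t² + t³ + t⁴ + t⁵) has coefficients 1,1,1,1,1,1 for degrees 0…5.
(1 + t + t² + t³ + t⁴) has coefficients 1,1,1,1,1,0,0,0,0,0,0,0,0,0,0,0,0,0,0,0,0,0 for degrees 0…21.
Multiplying by (1 + t + t² + t³) gives running coefficients 1,2,3,4,4,3,2,1,0,0,0,0,0,0,0,0,0,0,0,0,0,0 for degrees 0…21.
Multiplying by (1 + t³)³ gives running coefficients 1,2,3,7,10,12,17,19,18,19,17,12,10,7,3,2,1,0,0,0,0,0 for degrees 0…21.
Finally multiplying by (1 + t + t⁶), the product of all factors after the first has coefficients 1,3,5,10,17,22,30,38,40,44,46,41,39,36,28,24,20,13,10,7,3,2 for degrees 0…21.
[t²¹] = 1·2 + 1·3 + 1·7 + 1·10 + 1·13 + 1·20 = 55.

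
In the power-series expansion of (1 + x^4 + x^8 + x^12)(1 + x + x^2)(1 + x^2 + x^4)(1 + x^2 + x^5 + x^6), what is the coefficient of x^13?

(1 + x^4 + x^8 + x^12) has coefficients 1,0,0,0,1,0,0,0,1,0,0,0,1 for degrees 0…12.
(1 + x + x^2) has coefficients 1,1,1,0,0,0,0,0,0,0,0,0,0,0 for degrees 0…13.
Multiplying by (1 + x^2 + x^4) gives running coefficients 1,1,2,1,2,1,1,0,0,0,0,0,0,0 for degrees 0…13.
Finally multiplying by (1 + x^2 + x^5 + x^6), the product of all factors after the first has coefficients 1,1,3,2,4,3,5,4,4,3,3,2,1,0 for degrees 0…13.
[x^13] = 1·0 + 1·3 + 1·3 + 1·1 = 7.

7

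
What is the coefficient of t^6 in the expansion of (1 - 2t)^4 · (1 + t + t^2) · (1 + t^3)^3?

(1 - 2t)^4 has coefficients 1,-8,24,-32,16 for degrees 0…4.
(1 + t + t^2) has coefficients 1,1,1,0,0,0,0 for degrees 0…6.
Finally multiplying by (1 + t^3)^3, the product of all factors after the first has coefficients 1,1,1,3,3,3,3 for degrees 0…6.
[t^6] = 1·3 − 8·3 + 24·3 − 32·3 + 16·1 = -29.

-29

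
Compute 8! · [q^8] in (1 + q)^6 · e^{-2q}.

-5888

The EGF product rule gives c_8 = Σ_{k_1+k_2=8} C(8; k_1,k_2) · ∏ g_i(k_i), where (1+q)^6 gives the falling factorial (6)_k; e^{-2q} gives (-2)^k.
g_1(k) for k = 0…8: 1, 6, 30, 120, 360, 720, 720, 0, 0.
g_2(k) for k = 0…8: 1, -2, 4, -8, 16, -32, 64, -128, 256.
c_8 = Σ_k C(8,k)·g_1(k)·g_2(8−k) = 1·1·256 + 8·6·(-128) + 28·30·64 + 56·120·(-32) + 70·360·16 + 56·720·(-8) + 28·720·4 = 256 − 6144 + 53760 − 215040 + 403200 − 322560 + 80640 = -5888.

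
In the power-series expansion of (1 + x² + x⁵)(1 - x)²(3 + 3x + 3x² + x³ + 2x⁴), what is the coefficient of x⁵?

(1 + x² + x⁵) has coefficients 1,0,1,0,0,1 for degrees 0…5.
(1 - x)² has coefficients 1,-2,1,0,0,0 for degrees 0…5.
Finally multiplying by (3 + 3x + 3x² + x³ + 2x⁴), the product of all factors after the first has coefficients 3,-3,0,-2,3,-3 for degrees 0…5.
[x⁵] = 1·(-3) + 1·(-2) + 1·3 = -2.

-2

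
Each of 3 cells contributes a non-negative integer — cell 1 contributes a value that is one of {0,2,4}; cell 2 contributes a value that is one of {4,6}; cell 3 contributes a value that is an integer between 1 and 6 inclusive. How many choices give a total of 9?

5

The generating function for the choices is (1 + q^2 + q^4)·(q^4 + q^6)·(q + q^2 + q^3 + q^4 + q^5 + q^6); the count is [q^9].
(1 + q^2 + q^4) has coefficients 1,0,1,0,1 for degrees 0…4.
(q^4 + q^6) has coefficients 0,0,0,0,1,0,1,0,0,0 for degrees 0…9.
Finally multiplying by (q + q^2 + q^3 + q^4 + q^5 + q^6), the product of all factors after the first has coefficients 0,0,0,0,0,1,1,2,2,2 for degrees 0…9.
[q^9] = 1·2 + 1·2 + 1·1 = 5.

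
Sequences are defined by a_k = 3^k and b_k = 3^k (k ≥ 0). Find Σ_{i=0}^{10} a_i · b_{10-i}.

The convolution is the t^10 coefficient of A(t)B(t).
Σ = 1·59049 + 3·19683 + 9·6561 + 27·2187 + 81·729 + 243·243 + 729·81 + 2187·27 + 6561·9 + 19683·3 + 59049·1 = 649539.

649539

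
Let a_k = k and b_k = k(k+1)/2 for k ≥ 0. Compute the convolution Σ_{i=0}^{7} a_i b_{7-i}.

This is [x^7] in the product of the two ordinary generating functions.
Σ = 0·28 + 1·21 + 2·15 + 3·10 + 4·6 + 5·3 + 6·1 + 7·0 = 126.

126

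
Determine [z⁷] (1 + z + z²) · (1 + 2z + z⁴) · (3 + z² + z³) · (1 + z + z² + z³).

25

(1 + z + z²) has coefficients 1,1,1 for degrees 0…2.
(1 + 2z + z⁴) has coefficients 1,2,0,0,1,0,0,0 for degrees 0…7.
Multiplying by (3 + z² + z³) gives running coefficients 3,6,1,3,5,0,1,1 for degrees 0…7.
Finally multiplying by (1 + z + z² + z³), the product of all factors after the first has coefficients 3,9,10,13,15,9,9,7 for degrees 0…7.
[z⁷] = 1·7 + 1·9 + 1·9 = 25.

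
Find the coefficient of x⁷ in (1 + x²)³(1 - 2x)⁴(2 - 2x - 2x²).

-210

(1 + x²)³ has coefficients 1,0,3,0,3,0,1 for degrees 0…6.
(1 - 2x)⁴ has coefficients 1,-8,24,-32,16,0,0,0 for degrees 0…7.
Finally multiplying by (2 - 2x - 2x²), the product of all factors after the first has coefficients 2,-18,62,-96,48,32,-32,0 for degrees 0…7.
[x⁷] = 1·0 + 3·32 + 3·(-96) + 1·(-18) = -210.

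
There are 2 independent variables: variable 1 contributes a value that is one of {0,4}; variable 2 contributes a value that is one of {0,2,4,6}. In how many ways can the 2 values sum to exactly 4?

2

The generating function for the choices is (1 + x^4)·(1 + x^2 + x^4 + x^6); the count is [x^4].
(1 + x^4) has coefficients 1,0,0,0,1 for degrees 0…4.
(1 + x^2 + x^4 + x^6) has coefficients 1,0,1,0,1 for degrees 0…4.
[x^4] = 1·1 + 1·1 = 2.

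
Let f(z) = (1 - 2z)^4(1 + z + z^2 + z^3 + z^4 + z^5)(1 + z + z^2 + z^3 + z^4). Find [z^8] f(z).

(1 - 2z)^4 has coefficients 1,-8,24,-32,16 for degrees 0…4.
(1 + z + z^2 + z^3 + z^4 + z^5) has coefficients 1,1,1,1,1,1,0,0,0 for degrees 0…8.
Finally multiplying by (1 + z + z^2 + z^3 + z^4), the product of all factors after the first has coefficients 1,2,3,4,5,5,4,3,2 for degrees 0…8.
[z^8] = 1·2 − 8·3 + 24·4 − 32·5 + 16·5 = -6.

-6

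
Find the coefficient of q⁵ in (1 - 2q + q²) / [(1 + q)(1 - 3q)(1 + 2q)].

-8

The denominator gives the recurrence a_n = 7a_(n−2) + 6a_(n−3) for n ≥ 3; the numerator fixes a_0 = 1, a_1 = -2, a_2 = 8.
Iterating: 1, -2, 8, -8, 44, -8, so a_5 = -8.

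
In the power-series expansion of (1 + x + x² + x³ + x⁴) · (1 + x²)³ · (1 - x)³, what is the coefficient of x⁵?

-7

(1 + x + x² + x³ + x⁴) has coefficients 1,1,1,1,1 for degrees 0…4.
(1 + x²)³ has coefficients 1,0,3,0,3,0 for degrees 0…5.
Finally multiplying by (1 - x)³, the product of all factors after the first has coefficients 1,-3,6,-10,12,-12 for degrees 0…5.
[x⁵] = 1·(-12) + 1·12 + 1·(-10) + 1·6 + 1·(-3) = -7.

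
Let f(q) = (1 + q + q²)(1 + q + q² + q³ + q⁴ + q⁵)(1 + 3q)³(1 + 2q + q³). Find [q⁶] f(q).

(1 + q + q²) has coefficients 1,1,1 for degrees 0…2.
(1 + q + q² + q³ + q⁴ + q⁵) has coefficients 1,1,1,1,1,1,0 for degrees 0…6.
Multiplying by (1 + 3q)³ gives running coefficients 1,10,37,64,64,64,63 for degrees 0…6.
Finally multiplying by (1 + 2q + q³), the product of all factors after the first has coefficients 1,12,57,139,202,229,255 for degrees 0…6.
[q⁶] = 1·255 + 1·229 + 1·202 = 686.

686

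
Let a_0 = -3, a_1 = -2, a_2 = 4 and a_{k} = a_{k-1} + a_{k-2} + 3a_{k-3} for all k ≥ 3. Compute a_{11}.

-1195

The ordinary generating function has denominator 1 - y - y^2 - 3y^3.
Iterating the recurrence: a_0,…,a_{11} = -3, -2, 4, -7, -9, -4, -34, -65, -111, -278, -584, -1195.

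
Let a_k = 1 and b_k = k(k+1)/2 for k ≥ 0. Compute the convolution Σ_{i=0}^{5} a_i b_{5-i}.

35

The convolution is the t^5 coefficient of A(t)B(t).
Σ = 1·15 + 1·10 + 1·6 + 1·3 + 1·1 + 1·0 = 35.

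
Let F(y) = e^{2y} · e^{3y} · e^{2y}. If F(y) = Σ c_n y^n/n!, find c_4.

2401

The EGF product rule gives c_4 = Σ_{k_1+k_2+k_3=4} C(4; k_1,k_2,k_3) · ∏ g_i(k_i), where e^{2y} gives (2)^k; e^{3y} gives (3)^k; e^{2y} gives (2)^k.
g_1(k) for k = 0…4: 1, 2, 4, 8, 16.
g_2(k) for k = 0…4: 1, 3, 9, 27, 81.
g_3(k) for k = 0…4: 1, 2, 4, 8, 16.
First combine the last two factors: h(k) = Σ_j C(k,j)·g_2(j)·g_3(k−j) for k = 0…4: 1, 5, 25, 125, 625.
c_4 = Σ_k C(4,k)·g_1(k)·h(4−k) = 1·1·625 + 4·2·125 + 6·4·25 + 4·8·5 + 1·16·1 = 625 + 1000 + 600 + 160 + 16 = 2401.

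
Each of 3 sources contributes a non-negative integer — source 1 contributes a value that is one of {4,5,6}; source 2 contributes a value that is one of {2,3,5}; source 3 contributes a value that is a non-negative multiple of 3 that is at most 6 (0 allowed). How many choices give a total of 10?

The generating function for the choices is (q^4 + q^5 + q^6)·(q^2 + q^3 + q^5)·(1 + q^3 + q^6); the count is [q^10].
(q^4 + q^5 + q^6) has coefficients 0,0,0,0,1,1,1 for degrees 0…6.
(q^2 + q^3 + q^5) has coefficients 0,0,1,1,0,1,0,0,0,0,0 for degrees 0…10.
Finally multiplying by (1 + q^3 + q^6), the product of all factors after the first has coefficients 0,0,1,1,0,2,1,0,2,1,0 for degrees 0…10.
[q^10] = 1·1 + 1·2 + 1·0 = 3.

3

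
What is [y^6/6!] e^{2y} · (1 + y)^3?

3040

The EGF product rule gives c_6 = Σ_{k_1+k_2=6} C(6; k_1,k_2) · ∏ g_i(k_i), where e^{2y} gives (2)^k; (1+y)^3 gives the falling factorial (3)_k.
g_1(k) for k = 0…6: 1, 2, 4, 8, 16, 32, 64.
g_2(k) for k = 0…6: 1, 3, 6, 6, 0, 0, 0.
c_6 = Σ_k C(6,k)·g_1(k)·g_2(6−k) = 20·8·6 + 15·16·6 + 6·32·3 + 1·64·1 = 960 + 1440 + 576 + 64 = 3040.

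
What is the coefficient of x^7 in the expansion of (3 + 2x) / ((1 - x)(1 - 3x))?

12026

Partial fractions give a closed form: a_n = (-5/2)·1^n + (11/2)·3^n.
At n = 7: a_7 = 12026.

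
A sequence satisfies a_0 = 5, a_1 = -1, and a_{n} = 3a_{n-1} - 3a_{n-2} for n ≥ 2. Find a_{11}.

The ordinary generating function has denominator 1 - 3x + 3x^2.
Iterating the recurrence: a_0,…,a_{11} = 5, -1, -18, -51, -99, -144, -135, 27, 486, 1377, 2673, 3888.

3888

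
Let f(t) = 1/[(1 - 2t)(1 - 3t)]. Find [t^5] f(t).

665

Partial fractions give a closed form: a_n = (-2)·2^n + (3)·3^n.
At n = 5: a_5 = 665.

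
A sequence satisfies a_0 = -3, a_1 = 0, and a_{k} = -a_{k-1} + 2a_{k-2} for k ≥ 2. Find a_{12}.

-4098

The ordinary generating function has denominator 1 + x - 2x^2.
Iterating the recurrence: a_0,…,a_{12} = -3, 0, -6, 6, -18, 30, -66, 126, -258, 510, -1026, 2046, -4098.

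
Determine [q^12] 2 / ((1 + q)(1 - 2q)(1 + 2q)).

Partial fractions give a closed form: a_n = (-2/3)·(-1)^n + (2/3)·2^n + (2)·(-2)^n.
At n = 12: a_12 = 10922.

10922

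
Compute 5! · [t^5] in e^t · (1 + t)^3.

136

The EGF product rule gives c_5 = Σ_{k_1+k_2=5} C(5; k_1,k_2) · ∏ g_i(k_i), where e^t gives (1)^k; (1+t)^3 gives the falling factorial (3)_k.
g_1(k) for k = 0…5: 1, 1, 1, 1, 1, 1.
g_2(k) for k = 0…5: 1, 3, 6, 6, 0, 0.
c_5 = Σ_k C(5,k)·g_1(k)·g_2(5−k) = 10·1·6 + 10·1·6 + 5·1·3 + 1·1·1 = 60 + 60 + 15 + 1 = 136.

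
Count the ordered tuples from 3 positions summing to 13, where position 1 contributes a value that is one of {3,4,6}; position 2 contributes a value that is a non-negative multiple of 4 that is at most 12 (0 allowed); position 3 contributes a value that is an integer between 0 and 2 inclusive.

2

The generating function for the choices is (q³ + q⁴ + q⁶)·(1 + q⁴ + q⁸ + q¹²)·(1 + q + q²); the count is [q¹³].
(q³ + q⁴ + q⁶) has coefficients 0,0,0,1,1,0,1 for degrees 0…6.
(1 + q⁴ + q⁸ + q¹²) has coefficients 1,0,0,0,1,0,0,0,1,0,0,0,1,0 for degrees 0…13.
Finally multiplying by (1 + q + q²), the product of all factors after the first has coefficients 1,1,1,0,1,1,1,0,1,1,1,0,1,1 for degrees 0…13.
[q¹³] = 1·1 + 1·1 + 1·0 = 2.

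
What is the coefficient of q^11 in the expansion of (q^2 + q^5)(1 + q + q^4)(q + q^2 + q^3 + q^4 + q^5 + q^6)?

(q^2 + q^5) has coefficients 0,0,1,0,0,1 for degrees 0…5.
(1 + q + q^4) has coefficients 1,1,0,0,1,0,0,0,0,0,0,0 for degrees 0…11.
Finally multiplying by (q + q^2 + q^3 + q^4 + q^5 + q^6), the product of all factors after the first has coefficients 0,1,2,2,2,3,3,2,1,1,1,0 for degrees 0…11.
[q^11] = 1·1 + 1·3 = 4.

4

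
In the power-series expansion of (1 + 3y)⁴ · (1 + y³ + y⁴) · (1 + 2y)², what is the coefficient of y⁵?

878

(1 + 3y)⁴ has coefficients 1,12,54,108,81 for degrees 0…4.
(1 + y³ + y⁴) has coefficients 1,0,0,1,1,0 for degrees 0…5.
Finally multiplying by (1 + 2y)², the product of all factors after the first has coefficients 1,4,4,1,5,8 for degrees 0…5.
[y⁵] = 1·8 + 12·5 + 54·1 + 108·4 + 81·4 = 878.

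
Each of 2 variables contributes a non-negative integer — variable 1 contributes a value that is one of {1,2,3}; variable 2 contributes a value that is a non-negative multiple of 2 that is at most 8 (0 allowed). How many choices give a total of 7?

The generating function for the choices is (z + z^2 + z^3)·(1 + z^2 + z^4 + z^6 + z^8); the count is [z^7].
(z + z^2 + z^3) has coefficients 0,1,1,1 for degrees 0…3.
(1 + z^2 + z^4 + z^6 + z^8) has coefficients 1,0,1,0,1,0,1,0 for degrees 0…7.
[z^7] = 1·1 + 1·0 + 1·1 = 2.

2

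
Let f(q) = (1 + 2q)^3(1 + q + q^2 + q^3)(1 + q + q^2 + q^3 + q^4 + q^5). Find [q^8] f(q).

81

(1 + 2q)^3 has coefficients 1,6,12,8 for degrees 0…3.
(1 + q + q^2 + q^3) has coefficients 1,1,1,1,0,0,0,0,0 for degrees 0…8.
Finally multiplying by (1 + q + q^2 + q^3 + q^4 + q^5), the product of all factors after the first has coefficients 1,2,3,4,4,4,3,2,1 for degrees 0…8.
[q^8] = 1·1 + 6·2 + 12·3 + 8·4 = 81.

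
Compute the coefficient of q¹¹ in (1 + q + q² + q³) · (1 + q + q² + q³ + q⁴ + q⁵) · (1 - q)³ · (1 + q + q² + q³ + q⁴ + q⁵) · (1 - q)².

(1 + q + q² + q³) has coefficients 1,1,1,1 for degrees 0…3.
(1 + q + q² + q³ + q⁴ + q⁵) has coefficients 1,1,1,1,1,1,0,0,0,0,0,0 for degrees 0…11.
Multiplying by (1 - q)³ gives running coefficients 1,-2,1,0,0,0,-1,2,-1,0,0,0 for degrees 0…11.
Multiplying by (1 + q + q² + q³ + q⁴ + q⁵) gives running coefficients 1,-1,0,0,0,0,-2,2,0,0,0,0 for degrees 0…11.
Finally multiplying by (1 - q)², the product of all factors after the first has coefficients 1,-3,3,-1,0,0,-2,6,-6,2,0,0 for degrees 0…11.
[q¹¹] = 1·0 + 1·0 + 1·2 + 1·(-6) = -4.

-4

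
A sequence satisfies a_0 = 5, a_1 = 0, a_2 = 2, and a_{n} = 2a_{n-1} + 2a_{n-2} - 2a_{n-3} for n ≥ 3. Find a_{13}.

The ordinary generating function has denominator 1 - 2t - 2t^2 + 2t^3.
Iterating the recurrence: a_0,…,a_{13} = 5, 0, 2, -6, -8, -32, -68, -184, -440, -1112, -2736, -6816, -16880, -41920.

-41920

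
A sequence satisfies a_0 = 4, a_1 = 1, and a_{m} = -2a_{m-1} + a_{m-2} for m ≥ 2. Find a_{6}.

The ordinary generating function has denominator 1 + 2t - t^2.
Iterating the recurrence: a_0,…,a_{6} = 4, 1, 2, -3, 8, -19, 46.

46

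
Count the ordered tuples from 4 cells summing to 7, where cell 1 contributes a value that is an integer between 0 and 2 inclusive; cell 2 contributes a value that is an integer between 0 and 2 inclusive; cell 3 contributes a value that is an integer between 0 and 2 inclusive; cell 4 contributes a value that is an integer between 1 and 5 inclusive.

The generating function for the choices is (1 + y + y²)·(1 + y + y²)·(1 + y + y²)·(y + y² + y³ + y⁴ + y⁵); the count is [y⁷].
(1 + y + y²) has coefficients 1,1,1 for degrees 0…2.
(1 + y + y²) has coefficients 1,1,1,0,0,0,0,0 for degrees 0…7.
Multiplying by (1 + y + y²) gives running coefficients 1,2,3,2,1,0,0,0 for degrees 0…7.
Finally multiplying by (y + y² + y³ + y⁴ + y⁵), the product of all factors after the first has coefficients 0,1,3,6,8,9,8,6 for degrees 0…7.
[y⁷] = 1·6 + 1·8 + 1·9 = 23.

23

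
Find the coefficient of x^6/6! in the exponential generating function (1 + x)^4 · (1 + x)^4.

The EGF product rule gives c_6 = Σ_{k_1+k_2=6} C(6; k_1,k_2) · ∏ g_i(k_i), where (1+x)^4 gives the falling factorial (4)_k; (1+x)^4 gives the falling factorial (4)_k.
g_1(k) for k = 0…6: 1, 4, 12, 24, 24, 0, 0.
g_2(k) for k = 0…6: 1, 4, 12, 24, 24, 0, 0.
c_6 = Σ_k C(6,k)·g_1(k)·g_2(6−k) = 15·12·24 + 20·24·24 + 15·24·12 = 4320 + 11520 + 4320 = 20160.

20160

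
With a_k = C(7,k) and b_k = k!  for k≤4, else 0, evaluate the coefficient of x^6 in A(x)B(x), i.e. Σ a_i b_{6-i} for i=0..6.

The convolution is the t^6 coefficient of A(t)B(t).
Σ = 1·0 + 7·0 + 21·24 + 35·6 + 35·2 + 21·1 + 7·1 = 812.

812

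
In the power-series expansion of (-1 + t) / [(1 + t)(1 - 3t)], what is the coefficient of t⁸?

The denominator gives the recurrence a_n = 2a_(n−1) + 3a_(n−2) for n ≥ 3; the numerator fixes a_0 = -1, a_1 = -1, a_2 = -5.
Iterating: -1, -1, -5, -13, -41, -121, -365, -1093, -3281, so a_8 = -3281.

-3281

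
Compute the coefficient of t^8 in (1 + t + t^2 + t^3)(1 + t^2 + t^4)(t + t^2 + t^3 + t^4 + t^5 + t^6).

(1 + t + t^2 + t^3) has coefficients 1,1,1,1 for degrees 0…3.
(1 + t^2 + t^4) has coefficients 1,0,1,0,1,0,0,0,0 for degrees 0…8.
Finally multiplying by (t + t^2 + t^3 + t^4 + t^5 + t^6), the product of all factors after the first has coefficients 0,1,1,2,2,3,3,2,2 for degrees 0…8.
[t^8] = 1·2 + 1·2 + 1·3 + 1·3 = 10.

10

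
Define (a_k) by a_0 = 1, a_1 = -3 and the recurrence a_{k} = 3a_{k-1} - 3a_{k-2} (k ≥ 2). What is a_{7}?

The ordinary generating function has denominator 1 - 3t + 3t^2.
Iterating the recurrence: a_0,…,a_{7} = 1, -3, -12, -27, -45, -54, -27, 81.

81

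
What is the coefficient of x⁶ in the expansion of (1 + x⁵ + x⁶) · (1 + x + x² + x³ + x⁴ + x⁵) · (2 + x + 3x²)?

9

(1 + x⁵ + x⁶) has coefficients 1,0,0,0,0,1,1 for degrees 0…6.
(1 + x + x² + x³ + x⁴ + x⁵) has coefficients 1,1,1,1,1,1,0 for degrees 0…6.
Finally multiplying by (2 + x + 3x²), the product of all factors after the first has coefficients 2,3,6,6,6,6,4 for degrees 0…6.
[x⁶] = 1·4 + 1·3 + 1·2 = 9.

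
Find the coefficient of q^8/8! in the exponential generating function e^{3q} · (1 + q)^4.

784161

The EGF product rule gives c_8 = Σ_{k_1+k_2=8} C(8; k_1,k_2) · ∏ g_i(k_i), where e^{3q} gives (3)^k; (1+q)^4 gives the falling factorial (4)_k.
g_1(k) for k = 0…8: 1, 3, 9, 27, 81, 243, 729, 2187, 6561.
g_2(k) for k = 0…8: 1, 4, 12, 24, 24, 0, 0, 0, 0.
c_8 = Σ_k C(8,k)·g_1(k)·g_2(8−k) = 70·81·24 + 56·243·24 + 28·729·12 + 8·2187·4 + 1·6561·1 = 136080 + 326592 + 244944 + 69984 + 6561 = 784161.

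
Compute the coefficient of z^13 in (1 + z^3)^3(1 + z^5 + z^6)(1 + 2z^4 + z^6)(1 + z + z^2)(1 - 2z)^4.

(1 + z^3)^3 has coefficients 1,0,0,3,0,0,3,0,0,1 for degrees 0…9.
(1 + z^5 + z^6) has coefficients 1,0,0,0,0,1,1,0,0,0,0,0,0,0 for degrees 0…13.
Multiplying by (1 + 2z^4 + z^6) gives running coefficients 1,0,0,0,2,1,2,0,0,2,2,1,1,0 for degrees 0…13.
Multiplying by (1 + z + z^2) gives running coefficients 1,1,1,0,2,3,5,3,2,2,4,5,4,2 for degrees 0…13.
Finally multiplying by (1 - 2z)^4, the product of all factors after the first has coefficients 1,-7,17,-16,10,-29,45,-29,34,-54,20,5,28,-6 for degrees 0…13.
[z^13] = 1·(-6) + 3·20 + 3·(-29) + 1·10 = -23.

-23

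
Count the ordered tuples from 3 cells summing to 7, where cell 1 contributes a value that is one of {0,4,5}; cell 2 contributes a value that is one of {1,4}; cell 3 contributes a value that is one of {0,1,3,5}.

The generating function for the choices is (1 + z^4 + z^5)·(z + z^4)·(1 + z + z^3 + z^5); the count is [z^7].
(1 + z^4 + z^5) has coefficients 1,0,0,0,1,1 for degrees 0…5.
(z + z^4) has coefficients 0,1,0,0,1,0,0,0 for degrees 0…7.
Finally multiplying by (1 + z + z^3 + z^5), the product of all factors after the first has coefficients 0,1,1,0,2,1,1,1 for degrees 0…7.
[z^7] = 1·1 + 1·0 + 1·1 = 2.

2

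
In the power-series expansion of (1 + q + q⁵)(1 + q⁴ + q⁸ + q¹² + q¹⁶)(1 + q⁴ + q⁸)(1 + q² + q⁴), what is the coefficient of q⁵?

(1 + q + q⁵) has coefficients 1,1,0,0,0,1 for degrees 0…5.
(1 + q⁴ + q⁸ + q¹² + q¹⁶) has coefficients 1,0,0,0,1,0 for degrees 0…5.
Multiplying by (1 + q⁴ + q⁸) gives running coefficients 1,0,0,0,2,0 for degrees 0…5.
Finally multiplying by (1 + q² + q⁴), the product of all factors after the first has coefficients 1,0,1,0,3,0 for degrees 0…5.
[q⁵] = 1·0 + 1·3 + 1·1 = 4.

4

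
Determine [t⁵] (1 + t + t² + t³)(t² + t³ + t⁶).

(1 + t + t² + t³) has coefficients 1,1,1,1 for degrees 0…3.
(t² + t³ + t⁶) has coefficients 0,0,1,1,0,0 for degrees 0…5.
[t⁵] = 1·0 + 1·0 + 1·1 + 1·1 = 2.

2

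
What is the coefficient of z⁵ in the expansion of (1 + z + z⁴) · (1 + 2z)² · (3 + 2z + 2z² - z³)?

(1 + z + z⁴) has coefficients 1,1,0,0,1 for degrees 0…4.
(1 + 2z)² has coefficients 1,4,4,0,0,0 for degrees 0…5.
Finally multiplying by (3 + 2z + 2z² - z³), the product of all factors after the first has coefficients 3,14,22,15,4,-4 for degrees 0…5.
[z⁵] = 1·(-4) + 1·4 + 1·14 = 14.

14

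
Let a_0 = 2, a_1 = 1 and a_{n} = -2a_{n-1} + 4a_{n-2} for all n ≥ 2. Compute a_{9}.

The ordinary generating function has denominator 1 + 2y - 4y^2.
Iterating the recurrence: a_0,…,a_{9} = 2, 1, 6, -8, 40, -112, 384, -1216, 3968, -12800.

-12800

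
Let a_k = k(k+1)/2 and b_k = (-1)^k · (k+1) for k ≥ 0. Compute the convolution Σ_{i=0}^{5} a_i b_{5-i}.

This is [x^5] in the product of the two ordinary generating functions.
Σ = 0·(-6) + 1·5 + 3·(-4) + 6·3 + 10·(-2) + 15·1 = 6.

6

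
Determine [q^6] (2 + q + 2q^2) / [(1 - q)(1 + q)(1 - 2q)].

254

The denominator gives the recurrence a_n = 2a_(n−1) + a_(n−2) − 2a_(n−3) for n ≥ 3; the numerator fixes a_0 = 2, a_1 = 5, a_2 = 14.
Iterating: 2, 5, 14, 29, 62, 125, 254, so a_6 = 254.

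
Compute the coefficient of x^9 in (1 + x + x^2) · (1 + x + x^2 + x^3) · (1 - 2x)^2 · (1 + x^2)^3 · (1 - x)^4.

6

(1 + x + x^2) has coefficients 1,1,1 for degrees 0…2.
(1 + x + x^2 + x^3) has coefficients 1,1,1,1,0,0,0,0,0,0 for degrees 0…9.
Multiplying by (1 - 2x)^2 gives running coefficients 1,-3,1,1,0,4,0,0,0,0 for degrees 0…9.
Multiplying by (1 + x^2)^3 gives running coefficients 1,-3,4,-8,6,-2,4,12,1,13 for degrees 0…9.
Finally multiplying by (1 - x)^4, the product of all factors after the first has coefficients 1,-7,22,-46,75,-93,84,-48,-9,63 for degrees 0…9.
[x^9] = 1·63 + 1·(-9) + 1·(-48) = 6.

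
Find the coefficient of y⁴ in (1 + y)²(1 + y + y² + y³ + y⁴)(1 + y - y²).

(1 + y)² has coefficients 1,2,1 for degrees 0…2.
(1 + y + y² + y³ + y⁴) has coefficients 1,1,1,1,1 for degrees 0…4.
Finally multiplying by (1 + y - y²), the product of all factors after the first has coefficients 1,2,1,1,1 for degrees 0…4.
[y⁴] = 1·1 + 2·1 + 1·1 = 4.

4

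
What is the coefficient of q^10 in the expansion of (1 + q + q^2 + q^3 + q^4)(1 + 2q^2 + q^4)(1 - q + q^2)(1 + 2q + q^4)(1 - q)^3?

(1 + q + q^2 + q^3 + q^4) has coefficients 1,1,1,1,1 for degrees 0…4.
(1 + 2q^2 + q^4) has coefficients 1,0,2,0,1,0,0,0,0,0,0 for degrees 0…10.
Multiplying by (1 - q + q^2) gives running coefficients 1,-1,3,-2,3,-1,1,0,0,0,0 for degrees 0…10.
Multiplying by (1 + 2q + q^4) gives running coefficients 1,1,1,4,0,4,2,0,3,-1,1 for degrees 0…10.
Finally multiplying by (1 - q)^3, the product of all factors after the first has coefficients 1,-2,1,3,-10,15,-14,6,5,-12,13 for degrees 0…10.
[q^10] = 1·13 + 1·(-12) + 1·5 + 1·6 + 1·(-14) = -2.

-2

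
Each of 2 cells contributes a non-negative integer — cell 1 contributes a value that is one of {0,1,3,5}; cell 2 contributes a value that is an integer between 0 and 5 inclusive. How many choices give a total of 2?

The generating function for the choices is (1 + x + x^3 + x^5)·(1 + x + x^2 + x^3 + x^4 + x^5); the count is [x^2].
(1 + x + x^3 + x^5) has coefficients 1,1,0 for degrees 0…2.
(1 + x + x^2 + x^3 + x^4 + x^5) has coefficients 1,1,1 for degrees 0…2.
[x^2] = 1·1 + 1·1 = 2.

2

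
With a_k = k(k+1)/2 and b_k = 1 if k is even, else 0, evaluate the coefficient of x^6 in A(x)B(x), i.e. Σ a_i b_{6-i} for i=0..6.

34

Write out a_i and b_{6-i} for i = 0,…,6 and sum the products.
Σ = 0·1 + 1·0 + 3·1 + 6·0 + 10·1 + 15·0 + 21·1 = 34.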